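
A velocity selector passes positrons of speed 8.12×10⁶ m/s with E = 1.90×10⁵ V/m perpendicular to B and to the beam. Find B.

B = 0.0234 T

Balance of forces in the selector: qE = qvB ⇒ B = E/v.
B = 1.90×10⁵/8.12×10⁶ = 0.0234 T.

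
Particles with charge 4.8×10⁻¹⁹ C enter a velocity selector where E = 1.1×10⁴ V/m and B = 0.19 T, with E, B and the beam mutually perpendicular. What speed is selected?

v = 5.8×10⁴ m/s

Zero net Lorentz force requires |qE| = |q v×B|, i.e. E = vB.
v = E/B = 1.1×10⁴/0.19 = 5.8×10⁴ m/s.
The result is independent of the particle's charge and mass.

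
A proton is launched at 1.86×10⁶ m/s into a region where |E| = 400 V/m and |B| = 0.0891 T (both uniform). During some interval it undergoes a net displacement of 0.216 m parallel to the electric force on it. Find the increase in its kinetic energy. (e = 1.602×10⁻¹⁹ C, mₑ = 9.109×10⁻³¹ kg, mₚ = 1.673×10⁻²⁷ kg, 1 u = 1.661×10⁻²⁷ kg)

ΔKE ≈ 1.38×10⁻¹⁷ J

The magnetic force is always ⟂ v and does no work; only the electric force changes KE.
ΔKE = F_E · d = |q|E d = (1.602×10⁻¹⁹)(400)(0.216) ≈ 1.38×10⁻¹⁷ J.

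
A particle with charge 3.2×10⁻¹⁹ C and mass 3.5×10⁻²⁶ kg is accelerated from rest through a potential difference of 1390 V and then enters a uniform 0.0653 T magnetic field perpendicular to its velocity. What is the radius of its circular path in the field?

Acceleration: |q|V = ½mv² ⇒ v = √(2|q|V/m) = √(2·3.2×10⁻¹⁹·1390/3.5×10⁻²⁶) ≈ 1.594×10⁵ m/s.
In the field: r = mv/(|q|B) = (3.5×10⁻²⁶)(1.594×10⁵)/((3.2×10⁻¹⁹)(0.0653)) ≈ 0.267 m.

r ≈ 0.267 m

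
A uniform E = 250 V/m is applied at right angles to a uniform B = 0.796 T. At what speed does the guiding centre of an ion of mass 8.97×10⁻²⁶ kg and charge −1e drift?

v_d ≈ 314 m/s

The steady drift has the magnetic force balancing the electric force, so v_d = E/B.
v_d = 250/0.796 = 314 m/s.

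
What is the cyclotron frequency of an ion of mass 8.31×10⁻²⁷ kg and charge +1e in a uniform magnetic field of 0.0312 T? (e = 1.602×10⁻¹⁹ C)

f ≈ 9.57×10⁴ Hz

f = |q|B/(2πm).
f = (1.602×10⁻¹⁹)(0.0312)/(2π·8.31×10⁻²⁷) ≈ 9.57×10⁴ Hz.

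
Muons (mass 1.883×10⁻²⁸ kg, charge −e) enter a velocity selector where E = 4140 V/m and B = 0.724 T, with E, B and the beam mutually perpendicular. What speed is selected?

v = 5720 m/s

Zero net Lorentz force requires |qE| = |q v×B|, i.e. E = vB.
v = E/B = 4140/0.724 = 5720 m/s.
The result is independent of the particle's charge and mass.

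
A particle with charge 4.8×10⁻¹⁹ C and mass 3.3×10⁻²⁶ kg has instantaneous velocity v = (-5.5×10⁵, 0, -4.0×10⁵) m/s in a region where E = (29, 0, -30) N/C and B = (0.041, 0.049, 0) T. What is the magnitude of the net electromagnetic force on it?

|F| ≈ 1.78×10⁻¹⁴ N

v×B = (1.96×10⁴, -1.64×10⁴, -2.70×10⁴) N/C.
E + v×B = (1.96×10⁴, -1.64×10⁴, -2.70×10⁴) N/C.
F = q(E + v×B) = (4.8×10⁻¹⁹ C)·(1.96×10⁴, -1.64×10⁴, -2.70×10⁴) = (9.42×10⁻¹⁵, -7.87×10⁻¹⁵, -1.30×10⁻¹⁴) N.
|F| = 1.78×10⁻¹⁴ N.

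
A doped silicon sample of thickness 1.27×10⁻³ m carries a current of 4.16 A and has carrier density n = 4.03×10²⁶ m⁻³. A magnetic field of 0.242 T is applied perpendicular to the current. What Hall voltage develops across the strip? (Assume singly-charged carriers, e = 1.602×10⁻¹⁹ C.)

V_H ≈ 1.23×10⁻⁵ V

V_H = IB/(n e t).
V_H = (4.16)(0.242)/((4.03×10²⁶)(1.602×10⁻¹⁹)(1.27×10⁻³)) ≈ 1.23×10⁻⁵ V.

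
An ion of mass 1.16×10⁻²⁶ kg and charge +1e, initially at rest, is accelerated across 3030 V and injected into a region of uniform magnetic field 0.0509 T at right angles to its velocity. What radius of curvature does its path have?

r ≈ 0.412 m

Acceleration: |q|V = ½mv² ⇒ v = √(2|q|V/m) = √(2·1.602×10⁻¹⁹·3030/1.16×10⁻²⁶) ≈ 2.893×10⁵ m/s.
In the field: r = mv/(|q|B) = (1.16×10⁻²⁶)(2.893×10⁵)/((1.602×10⁻¹⁹)(0.0509)) ≈ 0.412 m.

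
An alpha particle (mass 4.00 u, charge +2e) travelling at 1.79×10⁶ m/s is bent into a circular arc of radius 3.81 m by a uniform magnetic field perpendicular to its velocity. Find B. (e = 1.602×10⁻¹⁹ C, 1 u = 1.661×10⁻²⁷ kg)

From |q|vB = mv²/r, B = mv/(|q|r).
B = (6.644×10⁻²⁷)(1.79×10⁶)/((3.204×10⁻¹⁹)(3.81)) ≈ 9.74×10⁻³ T.

B ≈ 9.74×10⁻³ T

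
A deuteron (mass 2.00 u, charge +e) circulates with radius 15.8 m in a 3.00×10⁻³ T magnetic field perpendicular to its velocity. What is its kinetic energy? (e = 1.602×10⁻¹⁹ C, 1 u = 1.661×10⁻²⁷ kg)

v = |q|Br/m, then KE = ½mv² = (qBr)²/(2m).
v = (1.602×10⁻¹⁹)(3.00×10⁻³)(15.8)/3.322×10⁻²⁷ ≈ 2.286×10⁶ m/s.
KE = ½(3.322×10⁻²⁷)(2.286×10⁶)² ≈ 8.68×10⁻¹⁵ J.

KE ≈ 8.68×10⁻¹⁵ J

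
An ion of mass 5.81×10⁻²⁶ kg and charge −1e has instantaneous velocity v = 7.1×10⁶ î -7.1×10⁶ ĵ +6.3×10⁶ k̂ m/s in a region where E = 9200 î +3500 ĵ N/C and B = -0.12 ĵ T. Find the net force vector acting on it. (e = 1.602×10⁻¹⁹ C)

v×B = (7.56×10⁵, 0, -8.52×10⁵) N/C.
E + v×B = (7.65×10⁵, 3500, -8.52×10⁵) N/C.
F = q(E + v×B) = (−1.602×10⁻¹⁹ C)·(7.65×10⁵, 3500, -8.52×10⁵) = (-1.23×10⁻¹³, -5.61×10⁻¹⁶, 1.36×10⁻¹³) N.

F ≈ (-1.23×10⁻¹³, -5.61×10⁻¹⁶, 1.36×10⁻¹³) N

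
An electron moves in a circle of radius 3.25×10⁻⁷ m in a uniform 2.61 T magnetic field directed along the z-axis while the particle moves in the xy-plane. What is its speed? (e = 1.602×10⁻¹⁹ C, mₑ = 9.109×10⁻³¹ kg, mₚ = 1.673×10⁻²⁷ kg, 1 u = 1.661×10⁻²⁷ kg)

v ≈ 1.49×10⁵ m/s

From |q|vB = mv²/r, v = |q|Br/m.
v = (1.602×10⁻¹⁹)(2.61)(3.25×10⁻⁷)/9.109×10⁻³¹ ≈ 1.49×10⁵ m/s.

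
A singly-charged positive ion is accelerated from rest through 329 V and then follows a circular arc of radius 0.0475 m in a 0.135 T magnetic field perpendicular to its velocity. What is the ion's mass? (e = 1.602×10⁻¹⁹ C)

Combine |q|V = ½mv² and r = mv/(|q|B): eliminate v to get m = qB²r²/(2V).
m = (1.602×10⁻¹⁹)(0.135)²(0.0475)²/(2·329) ≈ 1.00×10⁻²⁶ kg.

m ≈ 1.00×10⁻²⁶ kg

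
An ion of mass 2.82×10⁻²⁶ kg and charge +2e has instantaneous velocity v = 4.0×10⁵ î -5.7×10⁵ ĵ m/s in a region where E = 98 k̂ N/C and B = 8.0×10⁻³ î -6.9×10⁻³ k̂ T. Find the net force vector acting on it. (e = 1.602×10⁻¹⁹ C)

v×B = (3930, 2760, 4560) N/C.
E + v×B = (3930, 2760, 4660) N/C.
F = q(E + v×B) = (3.204×10⁻¹⁹ C)·(3930, 2760, 4660) = (1.26×10⁻¹⁵, 8.84×10⁻¹⁶, 1.49×10⁻¹⁵) N.

F ≈ (1.26×10⁻¹⁵, 8.84×10⁻¹⁶, 1.49×10⁻¹⁵) N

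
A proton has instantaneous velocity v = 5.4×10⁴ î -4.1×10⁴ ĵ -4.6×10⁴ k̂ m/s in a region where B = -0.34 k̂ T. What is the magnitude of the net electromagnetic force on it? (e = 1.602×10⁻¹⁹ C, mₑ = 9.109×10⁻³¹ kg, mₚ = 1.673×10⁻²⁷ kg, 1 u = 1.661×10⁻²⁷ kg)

v×B = (1.39×10⁴, 1.84×10⁴, 0) N/C.
F = q v×B = (1.602×10⁻¹⁹ C)·(1.39×10⁴, 1.84×10⁴, 0) = (2.23×10⁻¹⁵, 2.94×10⁻¹⁵, 0) N.
|F| = 3.69×10⁻¹⁵ N.

|F| ≈ 3.69×10⁻¹⁵ N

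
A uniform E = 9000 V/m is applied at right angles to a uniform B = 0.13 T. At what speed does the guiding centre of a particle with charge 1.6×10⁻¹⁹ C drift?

In crossed fields the guiding centre drifts at v_d = |E×B|/B² = E/B, independent of charge and mass.
v_d = 9000/0.13 = 6.9×10⁴ m/s.

v_d ≈ 6.9×10⁴ m/s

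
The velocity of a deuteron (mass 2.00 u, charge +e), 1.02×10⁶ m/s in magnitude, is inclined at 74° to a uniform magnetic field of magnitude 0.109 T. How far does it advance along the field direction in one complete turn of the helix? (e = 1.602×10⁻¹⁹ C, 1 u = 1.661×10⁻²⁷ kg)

p ≈ 0.336 m

v∥ = v cosθ = 1.02×10⁶·cos74° ≈ 2.812×10⁵ m/s.
T = 2πm/(|q|B) = 2π(3.322×10⁻²⁷)/((1.602×10⁻¹⁹)(0.109)) ≈ 1.195×10⁻⁶ s.
pitch = v∥ T = (2.812×10⁵)(1.195×10⁻⁶) ≈ 0.336 m.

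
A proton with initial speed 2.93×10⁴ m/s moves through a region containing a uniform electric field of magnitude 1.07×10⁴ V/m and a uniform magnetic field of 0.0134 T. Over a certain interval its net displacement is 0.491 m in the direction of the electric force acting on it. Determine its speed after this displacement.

v_f ≈ 1.00×10⁶ m/s

B does no work; ΔKE = |q|E d.
½mv_f² = ½mv₀² + |q|Ed = ½(1.673×10⁻²⁷)(2.93×10⁴)² + (1.602×10⁻¹⁹)(1.07×10⁴)(0.491) ≈ 7.181×10⁻¹⁹ J + 8.416×10⁻¹⁶ J ≈ 8.424×10⁻¹⁶ J.
v_f = √(2·8.424×10⁻¹⁶/1.673×10⁻²⁷) ≈ 1.00×10⁶ m/s.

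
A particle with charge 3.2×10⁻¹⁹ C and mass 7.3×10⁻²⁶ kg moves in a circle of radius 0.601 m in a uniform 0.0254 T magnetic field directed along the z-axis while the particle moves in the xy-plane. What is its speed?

v ≈ 6.69×10⁴ m/s

From |q|vB = mv²/r, v = |q|Br/m.
v = (3.2×10⁻¹⁹)(0.0254)(0.601)/7.3×10⁻²⁶ ≈ 6.69×10⁴ m/s.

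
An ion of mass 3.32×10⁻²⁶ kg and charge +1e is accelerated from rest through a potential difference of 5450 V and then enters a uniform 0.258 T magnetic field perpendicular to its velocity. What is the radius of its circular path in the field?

r ≈ 0.184 m

Acceleration: |q|V = ½mv² ⇒ v = √(2|q|V/m) = √(2·1.602×10⁻¹⁹·5450/3.32×10⁻²⁶) ≈ 2.293×10⁵ m/s.
In the field: r = mv/(|q|B) = (3.32×10⁻²⁶)(2.293×10⁵)/((1.602×10⁻¹⁹)(0.258)) ≈ 0.184 m.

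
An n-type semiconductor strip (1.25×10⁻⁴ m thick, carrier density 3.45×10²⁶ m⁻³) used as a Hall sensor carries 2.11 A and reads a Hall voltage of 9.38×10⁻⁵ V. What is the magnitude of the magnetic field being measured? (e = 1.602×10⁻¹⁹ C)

B ≈ 0.307 T

From V_H = IB/(n e t), B = V_H n e t / I.
B = (9.38×10⁻⁵)(3.45×10²⁶)(1.602×10⁻¹⁹)(1.25×10⁻⁴)/2.11 ≈ 0.307 T.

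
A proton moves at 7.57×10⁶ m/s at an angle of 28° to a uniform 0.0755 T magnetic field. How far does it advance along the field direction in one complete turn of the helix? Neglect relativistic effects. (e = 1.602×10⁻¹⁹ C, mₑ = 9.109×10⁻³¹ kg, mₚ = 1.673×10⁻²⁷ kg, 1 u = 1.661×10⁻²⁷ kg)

p ≈ 5.81 m

v∥ = v cosθ = 7.57×10⁶·cos28° ≈ 6.684×10⁶ m/s.
T = 2πm/(|q|B) = 2π(1.673×10⁻²⁷)/((1.602×10⁻¹⁹)(0.0755)) ≈ 8.691×10⁻⁷ s.
pitch = v∥ T = (6.684×10⁶)(8.691×10⁻⁷) ≈ 5.81 m.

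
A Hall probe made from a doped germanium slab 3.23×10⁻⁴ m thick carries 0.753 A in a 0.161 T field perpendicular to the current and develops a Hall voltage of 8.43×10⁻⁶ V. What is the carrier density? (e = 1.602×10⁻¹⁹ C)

n ≈ 2.78×10²⁶ m⁻³

From V_H = IB/(n e t), n = IB/(V_H e t).
n = (0.753)(0.161)/((8.43×10⁻⁶)(1.602×10⁻¹⁹)(3.23×10⁻⁴)) ≈ 2.78×10²⁶ m⁻³.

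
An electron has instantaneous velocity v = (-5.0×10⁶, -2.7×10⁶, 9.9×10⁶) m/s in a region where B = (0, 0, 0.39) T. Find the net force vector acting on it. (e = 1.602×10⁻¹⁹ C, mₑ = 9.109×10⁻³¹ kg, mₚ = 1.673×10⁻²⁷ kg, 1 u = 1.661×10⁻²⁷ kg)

F ≈ (1.69×10⁻¹³, -3.12×10⁻¹³, 0) N

v×B = (-1.05×10⁶, 1.95×10⁶, 0) N/C.
F = q v×B = (−1.602×10⁻¹⁹ C)·(-1.05×10⁶, 1.95×10⁶, 0) = (1.69×10⁻¹³, -3.12×10⁻¹³, 0) N.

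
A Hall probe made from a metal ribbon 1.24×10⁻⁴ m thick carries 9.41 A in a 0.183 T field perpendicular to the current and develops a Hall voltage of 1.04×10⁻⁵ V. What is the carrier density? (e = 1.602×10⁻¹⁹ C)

From V_H = IB/(n e t), n = IB/(V_H e t).
n = (9.41)(0.183)/((1.04×10⁻⁵)(1.602×10⁻¹⁹)(1.24×10⁻⁴)) ≈ 8.34×10²⁷ m⁻³.

n ≈ 8.34×10²⁷ m⁻³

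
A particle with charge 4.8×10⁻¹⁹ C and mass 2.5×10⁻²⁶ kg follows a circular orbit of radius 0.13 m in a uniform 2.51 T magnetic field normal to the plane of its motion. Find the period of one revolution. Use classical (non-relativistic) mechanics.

T ≈ 1.30×10⁻⁷ s

The cyclotron period depends only on m, q, B: T = 2πm/(|q|B).
T = 2π(2.5×10⁻²⁶)/((4.8×10⁻¹⁹)(2.51)) ≈ 1.30×10⁻⁷ s.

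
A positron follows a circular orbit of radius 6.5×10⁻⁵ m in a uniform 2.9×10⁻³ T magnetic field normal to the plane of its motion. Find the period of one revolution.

T ≈ 1.2×10⁻⁸ s

The cyclotron period depends only on m, q, B: T = 2πm/(|q|B).
T = 2π(9.109×10⁻³¹)/((1.602×10⁻¹⁹)(2.9×10⁻³)) ≈ 1.2×10⁻⁸ s.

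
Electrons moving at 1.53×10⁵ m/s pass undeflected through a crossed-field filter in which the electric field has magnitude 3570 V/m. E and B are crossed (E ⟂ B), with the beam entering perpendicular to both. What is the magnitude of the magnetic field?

Balance of forces in the selector: qE = qvB ⇒ B = E/v.
B = 3570/1.53×10⁵ = 0.0233 T.

B = 0.0233 T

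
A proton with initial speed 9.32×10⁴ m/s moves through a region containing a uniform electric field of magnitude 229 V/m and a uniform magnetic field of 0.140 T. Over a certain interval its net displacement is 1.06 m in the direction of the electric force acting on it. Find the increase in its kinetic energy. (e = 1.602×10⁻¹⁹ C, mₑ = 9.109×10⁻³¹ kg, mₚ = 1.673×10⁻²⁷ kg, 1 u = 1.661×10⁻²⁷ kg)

ΔKE ≈ 3.89×10⁻¹⁷ J

The magnetic force is always ⟂ v and does no work; only the electric force changes KE.
ΔKE = F_E · d = |q|E d = (1.602×10⁻¹⁹)(229)(1.06) ≈ 3.89×10⁻¹⁷ J.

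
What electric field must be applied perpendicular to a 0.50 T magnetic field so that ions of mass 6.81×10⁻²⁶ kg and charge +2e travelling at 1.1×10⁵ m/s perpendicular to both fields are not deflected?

For straight-line motion qE = qvB, so E = vB.
E = 1.1×10⁵ × 0.50 = 5.5×10⁴ V/m.

E = 5.5×10⁴ V/m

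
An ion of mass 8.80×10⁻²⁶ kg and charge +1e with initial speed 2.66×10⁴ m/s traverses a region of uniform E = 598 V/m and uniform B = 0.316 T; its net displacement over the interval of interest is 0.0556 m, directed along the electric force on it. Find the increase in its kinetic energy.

ΔKE ≈ 5.33×10⁻¹⁸ J

The magnetic force is always ⟂ v and does no work; only the electric force changes KE.
ΔKE = F_E · d = |q|E d = (1.602×10⁻¹⁹)(598)(0.0556) ≈ 5.33×10⁻¹⁸ J.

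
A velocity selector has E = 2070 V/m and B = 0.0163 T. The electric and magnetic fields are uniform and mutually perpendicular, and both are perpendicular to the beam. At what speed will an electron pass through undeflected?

For undeflected motion the electric and magnetic forces balance: qE = qvB.
v = E/B = 2070/0.0163 = 1.27×10⁵ m/s.

v = 1.27×10⁵ m/s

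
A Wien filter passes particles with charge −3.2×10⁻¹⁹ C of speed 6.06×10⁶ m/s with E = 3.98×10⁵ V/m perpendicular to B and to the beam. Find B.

B = 0.0657 T

Balance of forces in the selector: qE = qvB ⇒ B = E/v.
B = 3.98×10⁵/6.06×10⁶ = 0.0657 T.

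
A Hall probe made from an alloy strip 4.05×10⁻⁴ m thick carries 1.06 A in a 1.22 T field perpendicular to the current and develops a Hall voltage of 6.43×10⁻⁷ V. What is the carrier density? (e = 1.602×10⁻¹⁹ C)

n ≈ 3.10×10²⁸ m⁻³

From V_H = IB/(n e t), n = IB/(V_H e t).
n = (1.06)(1.22)/((6.43×10⁻⁷)(1.602×10⁻¹⁹)(4.05×10⁻⁴)) ≈ 3.10×10²⁸ m⁻³.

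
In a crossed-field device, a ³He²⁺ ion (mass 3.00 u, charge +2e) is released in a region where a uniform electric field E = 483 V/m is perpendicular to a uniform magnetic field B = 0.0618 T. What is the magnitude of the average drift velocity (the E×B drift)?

v_d ≈ 7820 m/s

The steady drift has the magnetic force balancing the electric force, so v_d = E/B.
v_d = 483/0.0618 = 7820 m/s.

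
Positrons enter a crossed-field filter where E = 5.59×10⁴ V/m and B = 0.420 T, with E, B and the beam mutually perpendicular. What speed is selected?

v = 1.33×10⁵ m/s

Straight-line motion ⇒ electric and magnetic forces cancel, so E = vB.
v = E/B = 5.59×10⁴/0.420 = 1.33×10⁵ m/s.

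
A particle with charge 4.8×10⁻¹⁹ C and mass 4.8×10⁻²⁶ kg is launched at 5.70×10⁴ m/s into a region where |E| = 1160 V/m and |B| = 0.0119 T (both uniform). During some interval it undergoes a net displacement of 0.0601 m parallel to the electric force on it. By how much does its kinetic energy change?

The magnetic force is always ⟂ v and does no work; only the electric force changes KE.
ΔKE = F_E · d = |q|E d = (4.8×10⁻¹⁹)(1160)(0.0601) ≈ 3.35×10⁻¹⁷ J.

ΔKE ≈ 3.35×10⁻¹⁷ J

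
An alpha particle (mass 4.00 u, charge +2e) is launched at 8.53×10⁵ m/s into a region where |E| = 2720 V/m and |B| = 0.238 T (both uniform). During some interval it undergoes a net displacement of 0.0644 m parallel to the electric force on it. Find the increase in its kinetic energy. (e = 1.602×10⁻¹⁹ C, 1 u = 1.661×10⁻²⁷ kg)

The magnetic force is always ⟂ v and does no work; only the electric force changes KE.
ΔKE = F_E · d = |q|E d = (3.204×10⁻¹⁹)(2720)(0.0644) ≈ 5.61×10⁻¹⁷ J.

ΔKE ≈ 5.61×10⁻¹⁷ J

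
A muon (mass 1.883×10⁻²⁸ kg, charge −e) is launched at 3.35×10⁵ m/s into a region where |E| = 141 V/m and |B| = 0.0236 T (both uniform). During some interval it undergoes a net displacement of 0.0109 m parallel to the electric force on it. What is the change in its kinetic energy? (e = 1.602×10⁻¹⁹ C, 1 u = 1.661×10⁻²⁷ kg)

ΔKE ≈ 2.46×10⁻¹⁹ J

The magnetic force is always ⟂ v and does no work; only the electric force changes KE.
ΔKE = F_E · d = |q|E d = (1.602×10⁻¹⁹)(141)(0.0109) ≈ 2.46×10⁻¹⁹ J.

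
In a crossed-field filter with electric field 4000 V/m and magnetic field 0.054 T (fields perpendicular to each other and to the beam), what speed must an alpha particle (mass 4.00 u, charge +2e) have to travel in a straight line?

v = 7.4×10⁴ m/s

For undeflected motion the electric and magnetic forces balance: qE = qvB.
v = E/B = 4000/0.054 = 7.4×10⁴ m/s.
The result is independent of the particle's charge and mass.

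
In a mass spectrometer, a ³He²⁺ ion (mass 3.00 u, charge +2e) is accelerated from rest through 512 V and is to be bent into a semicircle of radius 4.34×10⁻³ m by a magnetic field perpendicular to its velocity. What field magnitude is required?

B ≈ 0.920 T

v = √(2|q|V/m) = √(2·3.204×10⁻¹⁹·512/4.983×10⁻²⁷) ≈ 2.566×10⁵ m/s.
B = mv/(|q|r) = (4.983×10⁻²⁷)(2.566×10⁵)/((3.204×10⁻¹⁹)(4.34×10⁻³)) ≈ 0.920 T.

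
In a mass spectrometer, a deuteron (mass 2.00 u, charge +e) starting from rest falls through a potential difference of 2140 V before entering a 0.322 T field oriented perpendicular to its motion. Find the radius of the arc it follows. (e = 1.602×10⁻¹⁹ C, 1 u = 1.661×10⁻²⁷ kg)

r ≈ 0.0293 m

Acceleration: |q|V = ½mv² ⇒ v = √(2|q|V/m) = √(2·1.602×10⁻¹⁹·2140/3.322×10⁻²⁷) ≈ 4.543×10⁵ m/s.
In the field: r = mv/(|q|B) = (3.322×10⁻²⁷)(4.543×10⁵)/((1.602×10⁻¹⁹)(0.322)) ≈ 0.0293 m.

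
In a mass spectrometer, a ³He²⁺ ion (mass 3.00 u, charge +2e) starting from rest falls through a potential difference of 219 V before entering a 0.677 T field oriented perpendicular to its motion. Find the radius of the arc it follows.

r ≈ 3.86×10⁻³ m

Acceleration: |q|V = ½mv² ⇒ v = √(2|q|V/m) = √(2·3.204×10⁻¹⁹·219/4.983×10⁻²⁷) ≈ 1.678×10⁵ m/s.
In the field: r = mv/(|q|B) = (4.983×10⁻²⁷)(1.678×10⁵)/((3.204×10⁻¹⁹)(0.677)) ≈ 3.86×10⁻³ m.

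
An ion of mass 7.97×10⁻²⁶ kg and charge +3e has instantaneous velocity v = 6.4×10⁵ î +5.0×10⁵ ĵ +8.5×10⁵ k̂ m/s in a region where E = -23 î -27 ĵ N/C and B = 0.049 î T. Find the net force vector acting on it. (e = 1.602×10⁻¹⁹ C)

F ≈ (-1.11×10⁻¹⁷, 2.00×10⁻¹⁴, -1.18×10⁻¹⁴) N

v×B = (0, 4.16×10⁴, -2.45×10⁴) N/C.
E + v×B = (-23.0, 4.16×10⁴, -2.45×10⁴) N/C.
F = q(E + v×B) = (4.806×10⁻¹⁹ C)·(-23.0, 4.16×10⁴, -2.45×10⁴) = (-1.11×10⁻¹⁷, 2.00×10⁻¹⁴, -1.18×10⁻¹⁴) N.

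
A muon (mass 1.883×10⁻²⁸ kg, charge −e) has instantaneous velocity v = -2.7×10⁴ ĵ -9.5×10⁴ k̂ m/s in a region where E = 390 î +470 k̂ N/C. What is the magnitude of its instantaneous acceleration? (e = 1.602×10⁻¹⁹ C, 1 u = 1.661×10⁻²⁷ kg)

Only an electric field acts, so F = qE = (−1.602×10⁻¹⁹ C)·(390, 0, 470) = (-6.25×10⁻¹⁷, 0, -7.53×10⁻¹⁷) N.
|a| = |F|/m = 9.784×10⁻¹⁷/1.883×10⁻²⁸ ≈ 5.20×10¹¹ m/s².

|a| ≈ 5.20×10¹¹ m/s²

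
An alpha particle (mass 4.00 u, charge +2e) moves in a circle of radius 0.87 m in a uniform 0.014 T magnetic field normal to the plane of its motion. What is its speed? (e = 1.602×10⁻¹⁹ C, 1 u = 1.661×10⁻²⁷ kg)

From |q|vB = mv²/r, v = |q|Br/m.
v = (3.204×10⁻¹⁹)(0.014)(0.87)/6.644×10⁻²⁷ ≈ 5.9×10⁵ m/s.

v ≈ 5.9×10⁵ m/s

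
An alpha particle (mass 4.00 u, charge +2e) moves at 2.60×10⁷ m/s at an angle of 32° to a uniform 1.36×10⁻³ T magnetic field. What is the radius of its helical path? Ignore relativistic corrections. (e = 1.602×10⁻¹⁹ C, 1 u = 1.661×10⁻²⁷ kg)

r ≈ 210 m

v⊥ = v sinθ = 2.60×10⁷·sin32° ≈ 1.378×10⁷ m/s.
r = m v⊥/(|q|B) = (6.644×10⁻²⁷)(1.378×10⁷)/((3.204×10⁻¹⁹)(1.36×10⁻³)) ≈ 210 m.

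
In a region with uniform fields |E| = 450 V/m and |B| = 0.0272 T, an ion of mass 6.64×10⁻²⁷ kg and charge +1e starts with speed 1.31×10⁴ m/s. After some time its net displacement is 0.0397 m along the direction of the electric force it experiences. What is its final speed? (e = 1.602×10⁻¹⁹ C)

B does no work; ΔKE = |q|E d.
½mv_f² = ½mv₀² + |q|Ed = ½(6.64×10⁻²⁷)(1.31×10⁴)² + (1.602×10⁻¹⁹)(450)(0.0397) ≈ 5.697×10⁻¹⁹ J + 2.862×10⁻¹⁸ J ≈ 3.432×10⁻¹⁸ J.
v_f = √(2·3.432×10⁻¹⁸/6.64×10⁻²⁷) ≈ 3.22×10⁴ m/s.

v_f ≈ 3.22×10⁴ m/s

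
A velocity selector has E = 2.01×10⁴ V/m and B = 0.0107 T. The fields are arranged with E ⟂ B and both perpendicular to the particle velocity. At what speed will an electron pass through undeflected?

v = 1.88×10⁶ m/s

Zero net Lorentz force requires |qE| = |q v×B|, i.e. E = vB.
v = E/B = 2.01×10⁴/0.0107 = 1.88×10⁶ m/s.
The result is independent of the particle's charge and mass.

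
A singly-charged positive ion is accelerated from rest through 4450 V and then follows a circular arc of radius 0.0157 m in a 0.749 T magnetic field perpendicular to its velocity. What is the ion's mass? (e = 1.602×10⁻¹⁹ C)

m ≈ 2.49×10⁻²⁷ kg

Combine |q|V = ½mv² and r = mv/(|q|B): eliminate v to get m = qB²r²/(2V).
m = (1.602×10⁻¹⁹)(0.749)²(0.0157)²/(2·4450) ≈ 2.49×10⁻²⁷ kg.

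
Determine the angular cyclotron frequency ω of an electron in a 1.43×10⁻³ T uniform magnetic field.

ω ≈ 2.51×10⁸ rad/s

ω = |q|B/m.
ω = (1.602×10⁻¹⁹)(1.43×10⁻³)/9.109×10⁻³¹ ≈ 2.51×10⁸ rad/s.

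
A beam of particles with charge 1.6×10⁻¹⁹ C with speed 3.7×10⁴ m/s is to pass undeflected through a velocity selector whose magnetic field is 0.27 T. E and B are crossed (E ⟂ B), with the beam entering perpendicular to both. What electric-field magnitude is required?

E = 1.0×10⁴ V/m

For straight-line motion qE = qvB, so E = vB.
E = 3.7×10⁴ × 0.27 = 1.0×10⁴ V/m.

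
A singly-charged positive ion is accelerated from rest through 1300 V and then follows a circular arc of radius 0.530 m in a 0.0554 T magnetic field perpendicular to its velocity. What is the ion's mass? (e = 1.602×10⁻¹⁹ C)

m ≈ 5.31×10⁻²⁶ kg

Combine |q|V = ½mv² and r = mv/(|q|B): eliminate v to get m = qB²r²/(2V).
m = (1.602×10⁻¹⁹)(0.0554)²(0.530)²/(2·1300) ≈ 5.31×10⁻²⁶ kg.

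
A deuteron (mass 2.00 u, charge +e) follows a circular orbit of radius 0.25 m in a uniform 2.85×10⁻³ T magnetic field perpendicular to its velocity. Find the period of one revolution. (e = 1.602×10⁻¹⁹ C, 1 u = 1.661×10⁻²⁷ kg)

T ≈ 4.57×10⁻⁵ s

The cyclotron period depends only on m, q, B: T = 2πm/(|q|B).
T = 2π(3.322×10⁻²⁷)/((1.602×10⁻¹⁹)(2.85×10⁻³)) ≈ 4.57×10⁻⁵ s.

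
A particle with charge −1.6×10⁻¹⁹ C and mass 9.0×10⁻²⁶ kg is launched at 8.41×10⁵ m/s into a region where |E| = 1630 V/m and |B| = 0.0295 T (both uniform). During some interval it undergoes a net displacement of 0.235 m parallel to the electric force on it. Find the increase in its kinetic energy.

ΔKE ≈ 6.13×10⁻¹⁷ J

The magnetic force is always ⟂ v and does no work; only the electric force changes KE.
ΔKE = F_E · d = |q|E d = (1.6×10⁻¹⁹)(1630)(0.235) ≈ 6.13×10⁻¹⁷ J.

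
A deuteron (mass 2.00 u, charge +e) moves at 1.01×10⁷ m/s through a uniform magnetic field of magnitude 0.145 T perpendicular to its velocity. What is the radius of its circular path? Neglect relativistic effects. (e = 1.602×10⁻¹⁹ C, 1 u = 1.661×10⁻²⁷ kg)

The magnetic force provides the centripetal force: |q|vB = mv²/r.
r = mv/(|q|B) = (3.322×10⁻²⁷)(1.01×10⁷)/((1.602×10⁻¹⁹)(0.145)) ≈ 1.44 m.

r ≈ 1.44 m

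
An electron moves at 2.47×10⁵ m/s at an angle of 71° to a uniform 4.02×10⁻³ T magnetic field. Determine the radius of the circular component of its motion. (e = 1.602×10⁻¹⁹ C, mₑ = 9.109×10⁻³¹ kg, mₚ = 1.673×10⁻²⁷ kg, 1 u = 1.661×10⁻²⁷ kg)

v⊥ = v sinθ = 2.47×10⁵·sin71° ≈ 2.335×10⁵ m/s.
r = m v⊥/(|q|B) = (9.109×10⁻³¹)(2.335×10⁵)/((1.602×10⁻¹⁹)(4.02×10⁻³)) ≈ 3.30×10⁻⁴ m.

r ≈ 3.30×10⁻⁴ m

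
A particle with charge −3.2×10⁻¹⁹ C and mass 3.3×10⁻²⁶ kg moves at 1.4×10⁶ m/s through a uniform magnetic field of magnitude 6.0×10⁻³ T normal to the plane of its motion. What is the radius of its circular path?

The magnetic force provides the centripetal force: |q|vB = mv²/r.
r = mv/(|q|B) = (3.3×10⁻²⁶)(1.4×10⁶)/((3.2×10⁻¹⁹)(6.0×10⁻³)) ≈ 24 m.

r ≈ 24 m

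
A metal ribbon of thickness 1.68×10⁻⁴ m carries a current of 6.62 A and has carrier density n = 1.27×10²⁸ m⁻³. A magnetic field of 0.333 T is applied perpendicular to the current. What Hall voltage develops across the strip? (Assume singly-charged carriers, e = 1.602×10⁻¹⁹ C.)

V_H = IB/(n e t).
V_H = (6.62)(0.333)/((1.27×10²⁸)(1.602×10⁻¹⁹)(1.68×10⁻⁴)) ≈ 6.45×10⁻⁶ V.

V_H ≈ 6.45×10⁻⁶ V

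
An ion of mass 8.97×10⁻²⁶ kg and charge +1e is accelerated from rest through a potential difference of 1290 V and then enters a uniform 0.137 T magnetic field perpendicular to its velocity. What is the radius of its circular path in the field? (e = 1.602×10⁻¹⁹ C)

Acceleration: |q|V = ½mv² ⇒ v = √(2|q|V/m) = √(2·1.602×10⁻¹⁹·1290/8.97×10⁻²⁶) ≈ 6.788×10⁴ m/s.
In the field: r = mv/(|q|B) = (8.97×10⁻²⁶)(6.788×10⁴)/((1.602×10⁻¹⁹)(0.137)) ≈ 0.277 m.

r ≈ 0.277 m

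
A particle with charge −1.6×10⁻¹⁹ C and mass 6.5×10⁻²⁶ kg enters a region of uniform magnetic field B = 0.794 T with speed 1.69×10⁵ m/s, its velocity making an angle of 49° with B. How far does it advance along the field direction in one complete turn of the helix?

p ≈ 0.356 m

v∥ = v cosθ = 1.69×10⁵·cos49° ≈ 1.109×10⁵ m/s.
T = 2πm/(|q|B) = 2π(6.5×10⁻²⁶)/((1.6×10⁻¹⁹)(0.794)) ≈ 3.215×10⁻⁶ s.
pitch = v∥ T = (1.109×10⁵)(3.215×10⁻⁶) ≈ 0.356 m.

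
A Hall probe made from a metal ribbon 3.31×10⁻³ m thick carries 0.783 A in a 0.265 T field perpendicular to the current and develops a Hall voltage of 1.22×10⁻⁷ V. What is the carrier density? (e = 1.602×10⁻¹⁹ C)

From V_H = IB/(n e t), n = IB/(V_H e t).
n = (0.783)(0.265)/((1.22×10⁻⁷)(1.602×10⁻¹⁹)(3.31×10⁻³)) ≈ 3.21×10²⁷ m⁻³.

n ≈ 3.21×10²⁷ m⁻³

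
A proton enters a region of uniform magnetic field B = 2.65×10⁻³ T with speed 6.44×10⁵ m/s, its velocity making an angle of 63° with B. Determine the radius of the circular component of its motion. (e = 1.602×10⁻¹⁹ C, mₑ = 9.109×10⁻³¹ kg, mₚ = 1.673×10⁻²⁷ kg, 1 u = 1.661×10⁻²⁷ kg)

r ≈ 2.26 m

v⊥ = v sinθ = 6.44×10⁵·sin63° ≈ 5.738×10⁵ m/s.
r = m v⊥/(|q|B) = (1.673×10⁻²⁷)(5.738×10⁵)/((1.602×10⁻¹⁹)(2.65×10⁻³)) ≈ 2.26 m.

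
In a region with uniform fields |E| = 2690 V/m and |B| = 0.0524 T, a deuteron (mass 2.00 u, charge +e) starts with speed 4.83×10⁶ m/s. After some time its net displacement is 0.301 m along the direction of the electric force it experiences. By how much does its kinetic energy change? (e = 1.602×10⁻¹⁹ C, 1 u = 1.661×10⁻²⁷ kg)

ΔKE ≈ 1.30×10⁻¹⁶ J

The magnetic force is always ⟂ v and does no work; only the electric force changes KE.
ΔKE = F_E · d = |q|E d = (1.602×10⁻¹⁹)(2690)(0.301) ≈ 1.30×10⁻¹⁶ J.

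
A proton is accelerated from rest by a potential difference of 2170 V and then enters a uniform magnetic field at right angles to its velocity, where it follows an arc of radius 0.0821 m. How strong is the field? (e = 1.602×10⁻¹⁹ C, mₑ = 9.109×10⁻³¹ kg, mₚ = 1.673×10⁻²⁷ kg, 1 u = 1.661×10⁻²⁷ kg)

B ≈ 0.0820 T

v = √(2|q|V/m) = √(2·1.602×10⁻¹⁹·2170/1.673×10⁻²⁷) ≈ 6.447×10⁵ m/s.
B = mv/(|q|r) = (1.673×10⁻²⁷)(6.447×10⁵)/((1.602×10⁻¹⁹)(0.0821)) ≈ 0.0820 T.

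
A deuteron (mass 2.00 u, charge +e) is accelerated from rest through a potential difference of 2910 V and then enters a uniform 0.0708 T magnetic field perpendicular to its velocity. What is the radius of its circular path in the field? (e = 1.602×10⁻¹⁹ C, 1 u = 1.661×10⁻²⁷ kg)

Acceleration: |q|V = ½mv² ⇒ v = √(2|q|V/m) = √(2·1.602×10⁻¹⁹·2910/3.322×10⁻²⁷) ≈ 5.298×10⁵ m/s.
In the field: r = mv/(|q|B) = (3.322×10⁻²⁷)(5.298×10⁵)/((1.602×10⁻¹⁹)(0.0708)) ≈ 0.155 m.

r ≈ 0.155 m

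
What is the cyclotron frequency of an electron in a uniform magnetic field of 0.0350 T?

f = |q|B/(2πm).
f = (1.602×10⁻¹⁹)(0.0350)/(2π·9.109×10⁻³¹) ≈ 9.80×10⁸ Hz.

f ≈ 9.80×10⁸ Hz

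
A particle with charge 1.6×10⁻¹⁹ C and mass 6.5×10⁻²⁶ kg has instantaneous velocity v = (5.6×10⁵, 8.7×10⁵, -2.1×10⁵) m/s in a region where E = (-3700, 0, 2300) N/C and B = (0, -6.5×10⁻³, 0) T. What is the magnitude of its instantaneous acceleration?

|a| ≈ 1.29×10¹⁰ m/s²

v×B = (-1360, 0, -3640) N/C.
E + v×B = (-5060, 0, -1340) N/C.
F = q(E + v×B) = (1.6×10⁻¹⁹ C)·(-5060, 0, -1340) = (-8.10×10⁻¹⁶, 0, -2.14×10⁻¹⁶) N.
|a| = |F|/m = 8.383×10⁻¹⁶/6.5×10⁻²⁶ ≈ 1.29×10¹⁰ m/s².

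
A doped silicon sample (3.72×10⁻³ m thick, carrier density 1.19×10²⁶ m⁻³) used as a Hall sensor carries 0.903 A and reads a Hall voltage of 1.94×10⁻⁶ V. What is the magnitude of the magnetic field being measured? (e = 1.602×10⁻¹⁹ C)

B ≈ 0.152 T

From V_H = IB/(n e t), B = V_H n e t / I.
B = (1.94×10⁻⁶)(1.19×10²⁶)(1.602×10⁻¹⁹)(3.72×10⁻³)/0.903 ≈ 0.152 T.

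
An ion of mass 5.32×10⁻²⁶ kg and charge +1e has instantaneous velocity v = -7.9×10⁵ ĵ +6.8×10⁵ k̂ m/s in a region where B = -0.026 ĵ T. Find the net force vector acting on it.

v×B = (1.77×10⁴, 0, 0) N/C.
F = q v×B = (1.602×10⁻¹⁹ C)·(1.77×10⁴, 0, 0) = (2.83×10⁻¹⁵, 0, 0) N.

F ≈ (2.83×10⁻¹⁵, 0, 0) N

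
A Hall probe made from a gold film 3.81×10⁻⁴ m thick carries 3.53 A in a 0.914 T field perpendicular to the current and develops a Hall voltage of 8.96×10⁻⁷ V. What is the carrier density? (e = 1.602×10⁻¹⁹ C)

From V_H = IB/(n e t), n = IB/(V_H e t).
n = (3.53)(0.914)/((8.96×10⁻⁷)(1.602×10⁻¹⁹)(3.81×10⁻⁴)) ≈ 5.90×10²⁸ m⁻³.

n ≈ 5.90×10²⁸ m⁻³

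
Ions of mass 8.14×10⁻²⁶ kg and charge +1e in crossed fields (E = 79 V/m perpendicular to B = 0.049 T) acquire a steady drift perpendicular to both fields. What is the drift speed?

v_d ≈ 1600 m/s

The E×B drift speed is v_d = E/B.
v_d = 79/0.049 = 1600 m/s.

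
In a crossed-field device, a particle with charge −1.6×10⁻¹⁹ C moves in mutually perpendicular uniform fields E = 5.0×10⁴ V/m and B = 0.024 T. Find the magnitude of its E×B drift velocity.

The steady drift has the magnetic force balancing the electric force, so v_d = E/B.
v_d = 5.0×10⁴/0.024 = 2.1×10⁶ m/s.

v_d ≈ 2.1×10⁶ m/s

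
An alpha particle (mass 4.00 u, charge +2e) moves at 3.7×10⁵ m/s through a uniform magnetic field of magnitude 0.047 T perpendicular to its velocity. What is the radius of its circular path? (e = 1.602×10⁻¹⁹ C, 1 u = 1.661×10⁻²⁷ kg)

The magnetic force provides the centripetal force: |q|vB = mv²/r.
r = mv/(|q|B) = (6.644×10⁻²⁷)(3.7×10⁵)/((3.204×10⁻¹⁹)(0.047)) ≈ 0.16 m.

r ≈ 0.16 m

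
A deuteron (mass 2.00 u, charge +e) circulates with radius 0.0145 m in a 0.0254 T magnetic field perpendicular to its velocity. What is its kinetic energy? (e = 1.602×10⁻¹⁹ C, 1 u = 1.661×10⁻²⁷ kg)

v = |q|Br/m, then KE = ½mv² = (qBr)²/(2m).
v = (1.602×10⁻¹⁹)(0.0254)(0.0145)/3.322×10⁻²⁷ ≈ 1.776×10⁴ m/s.
KE = ½(3.322×10⁻²⁷)(1.776×10⁴)² ≈ 5.24×10⁻¹⁹ J = 3.27 eV.

KE ≈ 3.27 eV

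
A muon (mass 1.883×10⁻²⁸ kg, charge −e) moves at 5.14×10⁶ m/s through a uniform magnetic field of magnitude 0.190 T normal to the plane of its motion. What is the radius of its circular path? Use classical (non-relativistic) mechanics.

The magnetic force provides the centripetal force: |q|vB = mv²/r.
r = mv/(|q|B) = (1.883×10⁻²⁸)(5.14×10⁶)/((1.602×10⁻¹⁹)(0.190)) ≈ 0.0318 m.

r ≈ 0.0318 m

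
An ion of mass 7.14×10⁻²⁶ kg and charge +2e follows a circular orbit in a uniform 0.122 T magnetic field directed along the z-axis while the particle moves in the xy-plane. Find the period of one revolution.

The cyclotron period depends only on m, q, B: T = 2πm/(|q|B).
T = 2π(7.14×10⁻²⁶)/((3.204×10⁻¹⁹)(0.122)) ≈ 1.15×10⁻⁵ s.

T ≈ 1.15×10⁻⁵ s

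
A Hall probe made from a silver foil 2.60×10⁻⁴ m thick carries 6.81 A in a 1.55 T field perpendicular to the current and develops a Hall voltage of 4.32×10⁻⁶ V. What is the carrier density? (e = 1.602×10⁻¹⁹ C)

From V_H = IB/(n e t), n = IB/(V_H e t).
n = (6.81)(1.55)/((4.32×10⁻⁶)(1.602×10⁻¹⁹)(2.60×10⁻⁴)) ≈ 5.87×10²⁸ m⁻³.

n ≈ 5.87×10²⁸ m⁻³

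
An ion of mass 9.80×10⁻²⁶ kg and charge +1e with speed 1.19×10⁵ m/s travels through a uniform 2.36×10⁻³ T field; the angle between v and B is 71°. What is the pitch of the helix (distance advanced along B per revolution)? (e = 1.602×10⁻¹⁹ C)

v∥ = v cosθ = 1.19×10⁵·cos71° ≈ 3.874×10⁴ m/s.
T = 2πm/(|q|B) = 2π(9.80×10⁻²⁶)/((1.602×10⁻¹⁹)(2.36×10⁻³)) ≈ 1.629×10⁻³ s.
pitch = v∥ T = (3.874×10⁴)(1.629×10⁻³) ≈ 63.1 m.

p ≈ 63.1 m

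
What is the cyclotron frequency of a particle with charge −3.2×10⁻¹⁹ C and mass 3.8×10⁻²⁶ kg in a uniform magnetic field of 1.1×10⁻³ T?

f = |q|B/(2πm).
f = (3.2×10⁻¹⁹)(1.1×10⁻³)/(2π·3.8×10⁻²⁶) ≈ 1500 Hz.

f ≈ 1500 Hz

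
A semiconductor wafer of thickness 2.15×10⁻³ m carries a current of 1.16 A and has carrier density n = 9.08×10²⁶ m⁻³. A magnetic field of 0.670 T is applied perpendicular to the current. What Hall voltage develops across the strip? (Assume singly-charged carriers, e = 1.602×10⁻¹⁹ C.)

V_H = IB/(n e t).
V_H = (1.16)(0.670)/((9.08×10²⁶)(1.602×10⁻¹⁹)(2.15×10⁻³)) ≈ 2.49×10⁻⁶ V.

V_H ≈ 2.49×10⁻⁶ V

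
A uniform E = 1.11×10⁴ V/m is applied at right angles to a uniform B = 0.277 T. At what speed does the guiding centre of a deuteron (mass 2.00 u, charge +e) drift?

The E×B drift speed is v_d = E/B.
v_d = 1.11×10⁴/0.277 = 4.01×10⁴ m/s.

v_d ≈ 4.01×10⁴ m/s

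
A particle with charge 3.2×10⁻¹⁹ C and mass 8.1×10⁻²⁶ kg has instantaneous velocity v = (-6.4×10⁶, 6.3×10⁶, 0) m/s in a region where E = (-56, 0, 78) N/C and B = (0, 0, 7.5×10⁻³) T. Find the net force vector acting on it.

F ≈ (1.51×10⁻¹⁴, 1.54×10⁻¹⁴, 2.50×10⁻¹⁷) N

v×B = (4.72×10⁴, 4.80×10⁴, 0) N/C.
E + v×B = (4.72×10⁴, 4.80×10⁴, 78.0) N/C.
F = q(E + v×B) = (3.2×10⁻¹⁹ C)·(4.72×10⁴, 4.80×10⁴, 78.0) = (1.51×10⁻¹⁴, 1.54×10⁻¹⁴, 2.50×10⁻¹⁷) N.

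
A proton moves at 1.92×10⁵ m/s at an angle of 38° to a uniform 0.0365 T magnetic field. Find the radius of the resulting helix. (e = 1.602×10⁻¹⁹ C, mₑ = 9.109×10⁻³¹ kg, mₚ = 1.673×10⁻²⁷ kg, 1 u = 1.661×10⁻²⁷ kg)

v⊥ = v sinθ = 1.92×10⁵·sin38° ≈ 1.182×10⁵ m/s.
r = m v⊥/(|q|B) = (1.673×10⁻²⁷)(1.182×10⁵)/((1.602×10⁻¹⁹)(0.0365)) ≈ 0.0338 m.

r ≈ 0.0338 m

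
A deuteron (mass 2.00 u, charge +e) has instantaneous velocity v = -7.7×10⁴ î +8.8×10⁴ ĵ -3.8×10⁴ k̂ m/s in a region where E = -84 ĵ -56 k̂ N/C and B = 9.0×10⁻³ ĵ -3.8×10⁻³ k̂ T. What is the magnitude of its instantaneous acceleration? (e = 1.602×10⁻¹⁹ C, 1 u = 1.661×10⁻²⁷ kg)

|a| ≈ 4.04×10¹⁰ m/s²

v×B = (7.60, -293, -693) N/C.
E + v×B = (7.60, -377, -749) N/C.
F = q(E + v×B) = (1.602×10⁻¹⁹ C)·(7.60, -377, -749) = (1.22×10⁻¹⁸, -6.03×10⁻¹⁷, -1.20×10⁻¹⁶) N.
|a| = |F|/m = 1.343×10⁻¹⁶/3.322×10⁻²⁷ ≈ 4.04×10¹⁰ m/s².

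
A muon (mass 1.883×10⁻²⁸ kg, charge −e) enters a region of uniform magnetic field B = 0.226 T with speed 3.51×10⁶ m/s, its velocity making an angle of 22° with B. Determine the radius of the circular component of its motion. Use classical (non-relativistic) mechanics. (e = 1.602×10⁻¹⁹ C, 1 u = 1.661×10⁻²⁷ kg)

v⊥ = v sinθ = 3.51×10⁶·sin22° ≈ 1.315×10⁶ m/s.
r = m v⊥/(|q|B) = (1.883×10⁻²⁸)(1.315×10⁶)/((1.602×10⁻¹⁹)(0.226)) ≈ 6.84×10⁻³ m.

r ≈ 6.84×10⁻³ m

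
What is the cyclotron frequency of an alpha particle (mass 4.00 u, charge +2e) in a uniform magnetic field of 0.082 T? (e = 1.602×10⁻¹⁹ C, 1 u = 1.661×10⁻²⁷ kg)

f = |q|B/(2πm).
f = (3.204×10⁻¹⁹)(0.082)/(2π·6.644×10⁻²⁷) ≈ 6.3×10⁵ Hz.

f ≈ 6.3×10⁵ Hz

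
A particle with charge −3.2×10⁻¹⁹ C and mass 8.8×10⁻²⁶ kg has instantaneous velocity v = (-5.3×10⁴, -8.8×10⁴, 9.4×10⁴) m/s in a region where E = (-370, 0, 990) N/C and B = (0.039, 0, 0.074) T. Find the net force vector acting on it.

v×B = (-6510, 7590, 3430) N/C.
E + v×B = (-6880, 7590, 4420) N/C.
F = q(E + v×B) = (−3.2×10⁻¹⁹ C)·(-6880, 7590, 4420) = (2.20×10⁻¹⁵, -2.43×10⁻¹⁵, -1.42×10⁻¹⁵) N.

F ≈ (2.20×10⁻¹⁵, -2.43×10⁻¹⁵, -1.42×10⁻¹⁵) N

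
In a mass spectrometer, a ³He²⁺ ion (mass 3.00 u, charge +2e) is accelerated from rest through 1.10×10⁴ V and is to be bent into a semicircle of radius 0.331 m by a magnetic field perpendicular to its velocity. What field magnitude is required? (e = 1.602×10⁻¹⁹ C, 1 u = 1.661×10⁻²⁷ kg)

v = √(2|q|V/m) = √(2·3.204×10⁻¹⁹·1.10×10⁴/4.983×10⁻²⁷) ≈ 1.189×10⁶ m/s.
B = mv/(|q|r) = (4.983×10⁻²⁷)(1.189×10⁶)/((3.204×10⁻¹⁹)(0.331)) ≈ 0.0559 T.

B ≈ 0.0559 T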